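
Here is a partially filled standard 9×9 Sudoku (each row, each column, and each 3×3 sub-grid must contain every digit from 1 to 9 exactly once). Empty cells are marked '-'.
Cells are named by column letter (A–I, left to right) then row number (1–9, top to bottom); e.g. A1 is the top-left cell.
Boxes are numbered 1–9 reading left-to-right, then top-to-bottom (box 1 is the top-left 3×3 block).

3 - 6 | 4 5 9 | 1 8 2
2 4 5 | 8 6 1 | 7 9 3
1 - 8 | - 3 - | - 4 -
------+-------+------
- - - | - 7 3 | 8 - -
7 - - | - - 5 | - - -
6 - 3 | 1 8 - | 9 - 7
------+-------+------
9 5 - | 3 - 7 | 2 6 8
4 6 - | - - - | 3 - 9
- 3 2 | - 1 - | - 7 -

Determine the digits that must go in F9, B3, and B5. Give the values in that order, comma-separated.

6,9,8

For F9:
  Consider where 6 can go in column F.
  F3 is out (box 2 already has a 6).
  F6 is out (row 6 already has a 6).
  F8 is out (row 8 already has a 6).
  So the only cell in column F that can hold 6 is F9.
  So F9 = 6.
For B3:
  Consider where 9 can go in box 1.
  B1 is out (row 1 already has a 9).
  So the only cell in box 1 that can hold 9 is B3.
  So B3 = 9.
For B5:
  Consider where 8 can go in row 5.
  C5 is out (column C already has a 8). D5 is out (column D already has a 8). E5 is out (column E already has a 8). G5 is out (column G already has a 8). The remaining empty cells in row 5 are similarly blocked.
  So the only cell in row 5 that can hold 8 is B5.
  So B5 = 8.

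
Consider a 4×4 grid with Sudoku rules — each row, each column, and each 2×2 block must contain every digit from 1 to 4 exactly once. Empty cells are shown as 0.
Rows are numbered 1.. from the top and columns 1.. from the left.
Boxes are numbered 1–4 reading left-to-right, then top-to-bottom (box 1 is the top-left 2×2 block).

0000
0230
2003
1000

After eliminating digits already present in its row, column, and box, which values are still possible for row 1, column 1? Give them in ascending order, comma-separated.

Row 1 already contains {}.
Column 1 already contains {1, 2}.
Its 2×2 block (box 1) already contains {2}.
Removing those from 1–4 leaves {3, 4} as the candidates for row 1, column 1.

3,4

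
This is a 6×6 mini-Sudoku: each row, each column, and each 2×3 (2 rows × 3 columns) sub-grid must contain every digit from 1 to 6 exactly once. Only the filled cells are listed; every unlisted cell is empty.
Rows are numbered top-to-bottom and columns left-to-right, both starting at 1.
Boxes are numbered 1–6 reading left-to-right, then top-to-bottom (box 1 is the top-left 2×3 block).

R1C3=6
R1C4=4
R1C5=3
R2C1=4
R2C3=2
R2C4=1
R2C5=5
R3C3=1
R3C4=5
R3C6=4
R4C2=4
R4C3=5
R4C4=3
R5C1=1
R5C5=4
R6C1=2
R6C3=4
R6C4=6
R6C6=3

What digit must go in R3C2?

Cell R3C2 itself could take any of {2, 3, 6} by direct elimination.
Consider where 2 can go in column 2.
R1C2 is out (box 1 already has a 2).
R2C2 is out (row 2 already has a 2).
R5C2 is out (box 5 already has a 2).
R6C2 is out (row 6 already has a 2).
So the only cell in column 2 that can hold 2 is R3C2.
Therefore R3C2 = 2.

2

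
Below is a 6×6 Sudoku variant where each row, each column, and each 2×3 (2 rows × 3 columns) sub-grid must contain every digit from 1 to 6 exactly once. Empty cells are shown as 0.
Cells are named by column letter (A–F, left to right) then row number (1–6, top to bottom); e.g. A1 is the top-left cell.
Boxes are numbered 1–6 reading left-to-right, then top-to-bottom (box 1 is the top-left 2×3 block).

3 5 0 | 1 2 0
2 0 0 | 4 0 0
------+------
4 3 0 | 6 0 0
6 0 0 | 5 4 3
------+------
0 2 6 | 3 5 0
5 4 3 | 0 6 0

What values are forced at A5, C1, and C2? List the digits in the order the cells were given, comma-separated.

For A5:
  Row 5 already contains {2, 3, 5, 6}.
  Column A already contains {2, 3, 4, 5, 6}.
  Its 2×3 block (box 5) already contains {2, 3, 4, 5, 6}.
  The only value from 1–6 not eliminated is 1, so A5 = 1.
For C1:
  Row 1 already contains {1, 2, 3, 5}.
  Column C already contains {3, 6}.
  Its 2×3 block (box 1) already contains {2, 3, 5}.
  The only value from 1–6 not eliminated is 4, so C1 = 4.
For C2:
  Row 2 already contains {2, 4}.
  Column C already contains {3, 6}.
  Its 2×3 block (box 1) already contains {2, 3, 5}.
  The only value from 1–6 not eliminated is 1, so C2 = 1.

1,4,1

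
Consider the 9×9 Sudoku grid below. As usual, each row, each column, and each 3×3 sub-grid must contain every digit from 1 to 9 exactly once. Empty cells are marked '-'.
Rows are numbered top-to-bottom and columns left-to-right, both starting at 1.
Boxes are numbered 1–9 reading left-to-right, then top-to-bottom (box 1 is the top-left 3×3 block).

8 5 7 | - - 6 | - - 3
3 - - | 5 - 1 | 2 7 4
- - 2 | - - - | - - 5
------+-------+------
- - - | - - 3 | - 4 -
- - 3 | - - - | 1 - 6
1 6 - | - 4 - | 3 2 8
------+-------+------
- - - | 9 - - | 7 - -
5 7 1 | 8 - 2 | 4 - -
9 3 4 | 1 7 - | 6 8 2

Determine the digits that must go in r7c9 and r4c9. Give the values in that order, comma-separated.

For r7c9:
  Row 7 already contains {7, 9}.
  Column 9 already contains {2, 3, 4, 5, 6, 8}.
  Its 3×3 block (box 9) already contains {2, 4, 6, 7, 8}.
  The only value from 1–9 not eliminated is 1, so r7c9 = 1.
For r4c9:
  Consider where 7 can go in column 9.
  r7c9 is out (row 7 already has a 7).
  r8c9 is out (row 8 already has a 7).
  So the only cell in column 9 that can hold 7 is r4c9.
  So r4c9 = 7.

1,7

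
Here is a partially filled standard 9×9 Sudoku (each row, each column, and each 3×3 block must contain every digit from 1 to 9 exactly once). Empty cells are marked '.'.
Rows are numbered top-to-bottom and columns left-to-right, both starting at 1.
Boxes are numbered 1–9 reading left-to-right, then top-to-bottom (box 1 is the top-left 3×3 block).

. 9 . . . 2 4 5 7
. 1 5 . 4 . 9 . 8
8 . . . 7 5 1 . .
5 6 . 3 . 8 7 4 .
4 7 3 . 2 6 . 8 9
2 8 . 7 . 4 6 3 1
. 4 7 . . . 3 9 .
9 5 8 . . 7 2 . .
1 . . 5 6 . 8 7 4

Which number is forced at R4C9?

Row 4 already contains {3, 4, 5, 6, 7, 8}.
Column 9 already contains {1, 4, 7, 8, 9}.
Its 3×3 block (box 6) already contains {1, 3, 4, 6, 7, 8, 9}.
The only value from 1–9 not eliminated is 2, so R4C9 = 2.

2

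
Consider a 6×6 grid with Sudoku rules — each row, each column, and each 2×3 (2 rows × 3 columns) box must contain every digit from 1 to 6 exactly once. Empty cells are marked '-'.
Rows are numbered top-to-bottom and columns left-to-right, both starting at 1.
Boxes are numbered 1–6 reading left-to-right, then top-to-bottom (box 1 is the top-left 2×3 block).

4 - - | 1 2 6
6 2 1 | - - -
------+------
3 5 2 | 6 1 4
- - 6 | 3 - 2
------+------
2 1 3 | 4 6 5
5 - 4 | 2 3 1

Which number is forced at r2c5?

Cell r2c5 itself could take any of {4, 5} by direct elimination.
Consider where 4 can go in box 2.
r2c4 is out (column 4 already has a 4).
r2c6 is out (column 6 already has a 4).
So the only cell in box 2 that can hold 4 is r2c5.
Therefore r2c5 = 4.

4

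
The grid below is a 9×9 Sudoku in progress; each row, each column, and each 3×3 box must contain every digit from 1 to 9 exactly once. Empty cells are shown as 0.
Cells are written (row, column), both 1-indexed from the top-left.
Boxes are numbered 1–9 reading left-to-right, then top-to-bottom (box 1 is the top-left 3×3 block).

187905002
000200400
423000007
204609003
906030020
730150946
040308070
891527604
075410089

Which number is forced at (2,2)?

6

Cell (2,2) itself could take any of {5, 6} by direct elimination.
Consider where 6 can go in column 2.
(4,2) is out (row 4 already has a 6).
(5,2) is out (row 5 already has a 6).
So the only cell in column 2 that can hold 6 is (2,2).
Therefore (2,2) = 6.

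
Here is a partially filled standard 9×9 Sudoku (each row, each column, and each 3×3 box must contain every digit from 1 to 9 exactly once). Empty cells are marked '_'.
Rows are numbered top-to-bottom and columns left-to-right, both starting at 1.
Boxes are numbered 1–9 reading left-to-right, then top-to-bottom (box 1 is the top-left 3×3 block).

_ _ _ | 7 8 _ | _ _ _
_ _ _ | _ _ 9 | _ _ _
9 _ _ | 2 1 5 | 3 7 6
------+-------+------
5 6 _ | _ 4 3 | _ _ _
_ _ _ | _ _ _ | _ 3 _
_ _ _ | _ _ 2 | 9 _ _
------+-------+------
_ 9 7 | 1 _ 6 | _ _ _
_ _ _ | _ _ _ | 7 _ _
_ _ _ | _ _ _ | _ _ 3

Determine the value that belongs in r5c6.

1

Cell r5c6 itself could take any of {1, 7, 8} by direct elimination.
Consider where 1 can go in box 5.
r4c4 is out (column 4 already has a 1).
r5c4 is out (column 4 already has a 1).
r5c5 is out (column 5 already has a 1).
r6c4 is out (column 4 already has a 1).
r6c5 is out (column 5 already has a 1).
So the only cell in box 5 that can hold 1 is r5c6.
Therefore r5c6 = 1.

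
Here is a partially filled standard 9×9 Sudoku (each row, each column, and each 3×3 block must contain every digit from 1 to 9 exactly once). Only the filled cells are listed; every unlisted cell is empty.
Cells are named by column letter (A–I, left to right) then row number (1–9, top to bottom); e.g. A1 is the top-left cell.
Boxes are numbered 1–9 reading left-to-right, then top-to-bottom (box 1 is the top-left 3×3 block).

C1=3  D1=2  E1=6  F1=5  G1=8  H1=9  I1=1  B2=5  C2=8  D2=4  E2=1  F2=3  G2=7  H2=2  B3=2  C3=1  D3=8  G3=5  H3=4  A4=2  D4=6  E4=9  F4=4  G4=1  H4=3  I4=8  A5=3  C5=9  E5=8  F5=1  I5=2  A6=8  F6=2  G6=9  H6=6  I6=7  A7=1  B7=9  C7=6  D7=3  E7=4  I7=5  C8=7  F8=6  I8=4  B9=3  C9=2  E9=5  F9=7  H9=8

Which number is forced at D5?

Cell D5 itself could take any of {5, 7} by direct elimination.
Consider where 7 can go in box 5.
D6 is out (row 6 already has a 7).
E6 is out (row 6 already has a 7).
So the only cell in box 5 that can hold 7 is D5.
Therefore D5 = 7.

7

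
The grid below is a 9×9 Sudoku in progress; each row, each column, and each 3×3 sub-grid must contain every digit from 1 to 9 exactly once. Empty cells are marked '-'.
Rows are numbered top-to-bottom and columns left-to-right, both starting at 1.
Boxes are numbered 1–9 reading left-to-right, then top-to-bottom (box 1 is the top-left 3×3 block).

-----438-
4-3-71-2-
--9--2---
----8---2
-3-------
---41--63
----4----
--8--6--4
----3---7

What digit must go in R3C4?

Cell R3C4 itself could take any of {3, 5, 6, 8} by direct elimination.
Consider where 3 can go in row 3.
R3C1 is out (box 1 already has a 3). R3C2 is out (column 2 already has a 3). R3C5 is out (column 5 already has a 3). R3C7 is out (column 7 already has a 3). The remaining empty cells in row 3 are similarly blocked.
So the only cell in row 3 that can hold 3 is R3C4.
Therefore R3C4 = 3.

3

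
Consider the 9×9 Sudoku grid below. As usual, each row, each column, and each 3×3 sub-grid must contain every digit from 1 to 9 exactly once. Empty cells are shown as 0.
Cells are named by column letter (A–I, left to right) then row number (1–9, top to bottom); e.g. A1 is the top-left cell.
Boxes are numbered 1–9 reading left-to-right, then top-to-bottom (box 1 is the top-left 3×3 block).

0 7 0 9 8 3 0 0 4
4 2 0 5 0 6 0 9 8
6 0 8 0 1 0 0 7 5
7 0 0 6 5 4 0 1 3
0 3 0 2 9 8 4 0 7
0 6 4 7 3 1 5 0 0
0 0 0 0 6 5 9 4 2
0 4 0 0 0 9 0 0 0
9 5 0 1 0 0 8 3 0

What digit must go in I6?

Row 6 already contains {1, 3, 4, 5, 6, 7}.
Column I already contains {2, 3, 4, 5, 7, 8}.
Its 3×3 block (box 6) already contains {1, 3, 4, 5, 7}.
The only value from 1–9 not eliminated is 9, so I6 = 9.

9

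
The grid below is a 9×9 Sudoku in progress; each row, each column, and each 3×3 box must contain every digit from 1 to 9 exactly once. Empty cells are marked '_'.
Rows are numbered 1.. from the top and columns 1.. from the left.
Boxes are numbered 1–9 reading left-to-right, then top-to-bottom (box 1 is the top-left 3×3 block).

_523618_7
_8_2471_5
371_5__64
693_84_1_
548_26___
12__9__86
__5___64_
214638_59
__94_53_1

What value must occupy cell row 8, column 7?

7

Row 8 already contains {1, 2, 3, 4, 5, 6, 8, 9}.
Column 7 already contains {1, 3, 6, 8}.
Its 3×3 block (box 9) already contains {1, 3, 4, 5, 6, 9}.
The only value from 1–9 not eliminated is 7, so row 8, column 7 = 7.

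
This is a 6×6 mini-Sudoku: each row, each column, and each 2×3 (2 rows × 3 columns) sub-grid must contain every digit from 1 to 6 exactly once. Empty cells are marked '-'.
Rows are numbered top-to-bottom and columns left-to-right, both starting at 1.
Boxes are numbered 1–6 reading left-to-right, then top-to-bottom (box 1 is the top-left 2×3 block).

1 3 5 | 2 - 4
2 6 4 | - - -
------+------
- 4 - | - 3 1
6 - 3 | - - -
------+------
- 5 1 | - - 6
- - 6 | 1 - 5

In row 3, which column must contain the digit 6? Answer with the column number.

4

Consider where 6 can go in row 3.
R3C1 is out (column 1 already has a 6).
R3C3 is out (column 3 already has a 6).
So the only cell in row 3 that can hold 6 is R3C4.
That is column 4.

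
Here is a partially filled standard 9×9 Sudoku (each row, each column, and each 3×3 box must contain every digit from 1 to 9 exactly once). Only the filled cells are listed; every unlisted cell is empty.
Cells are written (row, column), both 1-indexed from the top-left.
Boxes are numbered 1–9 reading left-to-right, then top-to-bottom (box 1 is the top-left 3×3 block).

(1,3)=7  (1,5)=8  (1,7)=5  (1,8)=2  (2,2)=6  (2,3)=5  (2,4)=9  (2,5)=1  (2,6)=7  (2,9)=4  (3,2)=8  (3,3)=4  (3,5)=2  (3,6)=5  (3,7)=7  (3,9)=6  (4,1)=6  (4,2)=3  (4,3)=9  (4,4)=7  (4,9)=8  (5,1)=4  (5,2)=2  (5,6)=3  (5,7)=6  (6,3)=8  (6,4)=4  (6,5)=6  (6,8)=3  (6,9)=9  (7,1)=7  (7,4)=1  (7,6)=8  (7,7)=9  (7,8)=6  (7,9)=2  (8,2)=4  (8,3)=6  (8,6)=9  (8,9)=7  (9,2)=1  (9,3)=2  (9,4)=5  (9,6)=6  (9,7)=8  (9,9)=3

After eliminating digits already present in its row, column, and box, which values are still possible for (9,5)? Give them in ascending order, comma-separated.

4,7

Row 9 already contains {1, 2, 3, 5, 6, 8}.
Column 5 already contains {1, 2, 6, 8}.
Its 3×3 block (box 8) already contains {1, 5, 6, 8, 9}.
Removing those from 1–9 leaves {4, 7} as the candidates for (9,5).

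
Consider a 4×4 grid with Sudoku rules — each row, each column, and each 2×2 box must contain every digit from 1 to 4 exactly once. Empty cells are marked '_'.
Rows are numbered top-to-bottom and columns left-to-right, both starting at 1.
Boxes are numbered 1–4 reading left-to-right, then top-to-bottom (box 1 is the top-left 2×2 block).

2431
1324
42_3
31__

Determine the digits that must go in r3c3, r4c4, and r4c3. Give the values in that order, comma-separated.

For r3c3:
  Row 3 already contains {2, 3, 4}.
  Column 3 already contains {2, 3}.
  Its 2×2 block (box 4) already contains {3}.
  The only value from 1–4 not eliminated is 1, so r3c3 = 1.
For r4c4:
  Row 4 already contains {1, 3}.
  Column 4 already contains {1, 3, 4}.
  Its 2×2 block (box 4) already contains {3}.
  The only value from 1–4 not eliminated is 2, so r4c4 = 2.
For r4c3:
  Row 4 already contains {1, 3}.
  Column 3 already contains {2, 3}.
  Its 2×2 block (box 4) already contains {3}.
  The only value from 1–4 not eliminated is 4, so r4c3 = 4.

1,2,4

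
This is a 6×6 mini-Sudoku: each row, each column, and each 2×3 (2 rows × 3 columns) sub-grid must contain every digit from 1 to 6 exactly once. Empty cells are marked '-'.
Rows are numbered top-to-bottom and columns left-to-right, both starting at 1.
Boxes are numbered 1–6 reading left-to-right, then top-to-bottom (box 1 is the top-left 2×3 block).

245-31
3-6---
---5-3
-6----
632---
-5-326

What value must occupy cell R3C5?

6

Cell R3C5 itself could take any of {1, 4, 6} by direct elimination.
Consider where 6 can go in column 5.
R2C5 is out (row 2 already has a 6).
R4C5 is out (row 4 already has a 6).
R5C5 is out (row 5 already has a 6).
So the only cell in column 5 that can hold 6 is R3C5.
Therefore R3C5 = 6.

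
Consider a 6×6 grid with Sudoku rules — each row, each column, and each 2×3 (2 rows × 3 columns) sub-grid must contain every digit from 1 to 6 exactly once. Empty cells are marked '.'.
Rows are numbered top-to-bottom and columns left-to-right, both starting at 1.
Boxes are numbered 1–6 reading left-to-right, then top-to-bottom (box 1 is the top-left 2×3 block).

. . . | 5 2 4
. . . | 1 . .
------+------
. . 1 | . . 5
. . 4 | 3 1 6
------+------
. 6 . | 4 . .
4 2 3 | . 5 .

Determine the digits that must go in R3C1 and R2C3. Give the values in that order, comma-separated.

6,2

For R3C1:
  Consider where 6 can go in box 3.
  R3C2 is out (column 2 already has a 6).
  R4C1 is out (row 4 already has a 6).
  R4C2 is out (row 4 already has a 6).
  So the only cell in box 3 that can hold 6 is R3C1.
  So R3C1 = 6.
For R2C3:
  Consider where 2 can go in column 3.
  R1C3 is out (row 1 already has a 2).
  R5C3 is out (box 5 already has a 2).
  So the only cell in column 3 that can hold 2 is R2C3.
  So R2C3 = 2.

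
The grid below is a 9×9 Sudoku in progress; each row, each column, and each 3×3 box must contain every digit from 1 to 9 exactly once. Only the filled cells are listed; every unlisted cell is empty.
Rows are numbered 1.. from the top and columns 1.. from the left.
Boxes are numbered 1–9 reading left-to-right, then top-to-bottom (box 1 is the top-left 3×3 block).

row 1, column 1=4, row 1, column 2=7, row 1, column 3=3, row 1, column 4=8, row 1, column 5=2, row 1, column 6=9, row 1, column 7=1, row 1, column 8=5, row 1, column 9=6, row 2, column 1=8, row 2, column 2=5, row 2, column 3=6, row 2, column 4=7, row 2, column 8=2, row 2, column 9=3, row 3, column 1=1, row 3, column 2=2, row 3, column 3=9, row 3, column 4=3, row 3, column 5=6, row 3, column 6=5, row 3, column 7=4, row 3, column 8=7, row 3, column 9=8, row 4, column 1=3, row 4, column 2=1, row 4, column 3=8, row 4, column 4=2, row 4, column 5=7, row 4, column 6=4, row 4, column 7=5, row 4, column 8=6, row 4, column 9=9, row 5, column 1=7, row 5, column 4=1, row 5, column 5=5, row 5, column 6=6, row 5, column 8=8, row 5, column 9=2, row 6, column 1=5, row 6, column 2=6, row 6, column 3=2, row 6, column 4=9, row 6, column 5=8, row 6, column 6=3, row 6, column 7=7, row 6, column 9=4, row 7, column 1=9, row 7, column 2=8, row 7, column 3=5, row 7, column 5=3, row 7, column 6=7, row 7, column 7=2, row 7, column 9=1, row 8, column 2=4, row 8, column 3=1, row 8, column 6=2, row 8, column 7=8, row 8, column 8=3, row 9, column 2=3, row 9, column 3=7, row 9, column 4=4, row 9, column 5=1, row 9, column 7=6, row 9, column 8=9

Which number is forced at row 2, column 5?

Row 2 already contains {2, 3, 5, 6, 7, 8}.
Column 5 already contains {1, 2, 3, 5, 6, 7, 8}.
Its 3×3 block (box 2) already contains {2, 3, 5, 6, 7, 8, 9}.
The only value from 1–9 not eliminated is 4, so row 2, column 5 = 4.

4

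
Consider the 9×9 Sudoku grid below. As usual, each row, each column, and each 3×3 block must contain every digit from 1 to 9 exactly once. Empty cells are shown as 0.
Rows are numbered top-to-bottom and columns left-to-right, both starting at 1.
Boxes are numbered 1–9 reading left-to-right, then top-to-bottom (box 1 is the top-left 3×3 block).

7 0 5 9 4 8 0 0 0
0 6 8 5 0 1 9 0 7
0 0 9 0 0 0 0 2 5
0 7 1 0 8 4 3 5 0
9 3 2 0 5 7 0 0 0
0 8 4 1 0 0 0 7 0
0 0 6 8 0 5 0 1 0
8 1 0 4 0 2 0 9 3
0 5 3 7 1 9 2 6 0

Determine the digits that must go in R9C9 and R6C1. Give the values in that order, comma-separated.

8,5

For R9C9:
  Consider where 8 can go in box 9.
  R7C7 is out (row 7 already has a 8).
  R7C9 is out (row 7 already has a 8).
  R8C7 is out (row 8 already has a 8).
  So the only cell in box 9 that can hold 8 is R9C9.
  So R9C9 = 8.
For R6C1:
  Consider where 5 can go in row 6.
  R6C5 is out (column 5 already has a 5).
  R6C6 is out (column 6 already has a 5).
  R6C7 is out (box 6 already has a 5).
  R6C9 is out (column 9 already has a 5).
  So the only cell in row 6 that can hold 5 is R6C1.
  So R6C1 = 5.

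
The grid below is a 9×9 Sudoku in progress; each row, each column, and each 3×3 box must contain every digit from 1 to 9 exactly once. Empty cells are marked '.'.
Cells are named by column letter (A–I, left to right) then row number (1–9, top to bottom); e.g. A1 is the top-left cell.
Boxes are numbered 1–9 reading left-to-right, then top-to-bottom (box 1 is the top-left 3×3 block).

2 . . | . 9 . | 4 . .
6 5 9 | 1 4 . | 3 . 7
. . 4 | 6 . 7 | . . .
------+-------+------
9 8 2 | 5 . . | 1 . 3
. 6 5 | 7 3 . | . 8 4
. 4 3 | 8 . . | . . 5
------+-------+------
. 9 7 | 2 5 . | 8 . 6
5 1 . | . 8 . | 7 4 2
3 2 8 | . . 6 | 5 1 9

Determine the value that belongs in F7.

1

Cell F7 itself could take any of {1, 3, 4} by direct elimination.
Consider where 1 can go in box 8.
D8 is out (row 8 already has a 1).
F8 is out (row 8 already has a 1).
D9 is out (row 9 already has a 1).
E9 is out (row 9 already has a 1).
So the only cell in box 8 that can hold 1 is F7.
Therefore F7 = 1.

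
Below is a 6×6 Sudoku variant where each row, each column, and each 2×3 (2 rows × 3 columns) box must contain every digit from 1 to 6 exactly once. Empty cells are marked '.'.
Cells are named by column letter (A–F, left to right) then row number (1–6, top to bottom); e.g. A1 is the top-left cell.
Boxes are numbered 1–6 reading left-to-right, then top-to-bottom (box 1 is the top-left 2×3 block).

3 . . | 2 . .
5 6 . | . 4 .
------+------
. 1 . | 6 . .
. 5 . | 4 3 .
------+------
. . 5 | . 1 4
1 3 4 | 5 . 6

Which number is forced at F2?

3

Cell F2 itself could take any of {1, 3} by direct elimination.
Consider where 3 can go in column F.
F1 is out (row 1 already has a 3).
F3 is out (box 4 already has a 3).
F4 is out (row 4 already has a 3).
So the only cell in column F that can hold 3 is F2.
Therefore F2 = 3.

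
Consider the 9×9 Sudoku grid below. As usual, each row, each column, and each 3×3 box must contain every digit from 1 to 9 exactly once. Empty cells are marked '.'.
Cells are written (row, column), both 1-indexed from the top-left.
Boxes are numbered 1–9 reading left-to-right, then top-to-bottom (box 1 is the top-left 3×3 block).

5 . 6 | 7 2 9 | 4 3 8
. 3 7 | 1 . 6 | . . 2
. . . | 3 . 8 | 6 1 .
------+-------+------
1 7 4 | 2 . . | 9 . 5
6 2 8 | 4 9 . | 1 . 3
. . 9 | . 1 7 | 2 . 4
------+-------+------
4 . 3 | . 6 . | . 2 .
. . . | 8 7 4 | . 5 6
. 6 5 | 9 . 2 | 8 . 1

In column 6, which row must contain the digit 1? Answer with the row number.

Consider where 1 can go in column 6.
(4,6) is out (row 4 already has a 1).
(5,6) is out (row 5 already has a 1).
So the only cell in column 6 that can hold 1 is (7,6).
That is row 7.

7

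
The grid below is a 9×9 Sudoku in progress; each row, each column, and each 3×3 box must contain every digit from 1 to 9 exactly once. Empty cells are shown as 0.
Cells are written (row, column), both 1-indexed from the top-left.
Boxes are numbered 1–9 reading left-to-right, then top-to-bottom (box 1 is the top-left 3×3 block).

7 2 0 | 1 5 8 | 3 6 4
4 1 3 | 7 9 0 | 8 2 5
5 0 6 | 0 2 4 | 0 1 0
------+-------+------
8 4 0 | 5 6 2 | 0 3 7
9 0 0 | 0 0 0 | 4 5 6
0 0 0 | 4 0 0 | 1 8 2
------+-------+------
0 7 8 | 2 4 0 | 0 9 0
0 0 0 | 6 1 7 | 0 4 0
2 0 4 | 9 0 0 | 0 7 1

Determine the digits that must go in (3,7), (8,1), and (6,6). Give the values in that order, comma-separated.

For (3,7):
  Consider where 7 can go in box 3.
  (3,9) is out (column 9 already has a 7).
  So the only cell in box 3 that can hold 7 is (3,7).
  So (3,7) = 7.
For (8,1):
  Row 8 already contains {1, 4, 6, 7}.
  Column 1 already contains {2, 4, 5, 7, 8, 9}.
  Its 3×3 block (box 7) already contains {2, 4, 7, 8}.
  The only value from 1–9 not eliminated is 3, so (8,1) = 3.
For (6,6):
  Consider where 9 can go in column 6.
  (2,6) is out (row 2 already has a 9).
  (5,6) is out (row 5 already has a 9).
  (7,6) is out (row 7 already has a 9).
  (9,6) is out (row 9 already has a 9).
  So the only cell in column 6 that can hold 9 is (6,6).
  So (6,6) = 9.

7,3,9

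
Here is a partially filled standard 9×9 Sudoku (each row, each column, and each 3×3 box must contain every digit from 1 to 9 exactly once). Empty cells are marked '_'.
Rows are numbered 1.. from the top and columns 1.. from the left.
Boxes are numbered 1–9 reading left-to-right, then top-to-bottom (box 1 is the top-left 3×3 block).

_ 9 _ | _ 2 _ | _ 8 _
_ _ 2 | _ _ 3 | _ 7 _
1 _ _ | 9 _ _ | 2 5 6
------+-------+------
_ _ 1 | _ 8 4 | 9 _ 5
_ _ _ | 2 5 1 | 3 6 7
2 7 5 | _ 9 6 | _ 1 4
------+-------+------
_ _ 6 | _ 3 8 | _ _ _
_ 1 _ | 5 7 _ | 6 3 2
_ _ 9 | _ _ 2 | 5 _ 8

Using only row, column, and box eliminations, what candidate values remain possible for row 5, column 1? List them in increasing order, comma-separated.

4,8,9

Row 5 already contains {1, 2, 3, 5, 6, 7}.
Column 1 already contains {1, 2}.
Its 3×3 block (box 4) already contains {1, 2, 5, 7}.
Removing those from 1–9 leaves {4, 8, 9} as the candidates for row 5, column 1.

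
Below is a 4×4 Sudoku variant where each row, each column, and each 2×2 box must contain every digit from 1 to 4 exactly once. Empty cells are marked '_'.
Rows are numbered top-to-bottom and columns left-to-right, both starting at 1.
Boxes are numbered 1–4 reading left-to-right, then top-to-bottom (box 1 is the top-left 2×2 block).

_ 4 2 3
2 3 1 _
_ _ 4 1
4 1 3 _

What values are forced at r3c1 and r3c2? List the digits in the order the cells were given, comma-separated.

For r3c1:
  Row 3 already contains {1, 4}.
  Column 1 already contains {2, 4}.
  Its 2×2 block (box 3) already contains {1, 4}.
  The only value from 1–4 not eliminated is 3, so r3c1 = 3.
For r3c2:
  Row 3 already contains {1, 4}.
  Column 2 already contains {1, 3, 4}.
  Its 2×2 block (box 3) already contains {1, 4}.
  The only value from 1–4 not eliminated is 2, so r3c2 = 2.

3,2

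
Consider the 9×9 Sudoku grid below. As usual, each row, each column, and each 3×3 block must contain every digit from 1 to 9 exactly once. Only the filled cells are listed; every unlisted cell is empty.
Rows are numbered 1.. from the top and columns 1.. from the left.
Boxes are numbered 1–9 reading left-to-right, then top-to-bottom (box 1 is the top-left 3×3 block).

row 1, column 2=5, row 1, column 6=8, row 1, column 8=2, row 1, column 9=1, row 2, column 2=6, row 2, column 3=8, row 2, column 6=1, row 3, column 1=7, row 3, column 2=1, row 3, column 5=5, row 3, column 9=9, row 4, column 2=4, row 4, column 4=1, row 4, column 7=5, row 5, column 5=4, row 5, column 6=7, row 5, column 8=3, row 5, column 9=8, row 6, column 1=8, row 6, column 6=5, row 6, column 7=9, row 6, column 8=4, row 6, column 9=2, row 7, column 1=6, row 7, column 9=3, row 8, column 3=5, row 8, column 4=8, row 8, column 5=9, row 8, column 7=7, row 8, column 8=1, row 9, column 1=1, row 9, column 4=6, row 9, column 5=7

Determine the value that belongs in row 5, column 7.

1

Cell row 5, column 7 itself could take any of {1, 6} by direct elimination.
Consider where 1 can go in box 6.
row 4, column 8 is out (row 4 already has a 1).
row 4, column 9 is out (row 4 already has a 1).
So the only cell in box 6 that can hold 1 is row 5, column 7.
Therefore row 5, column 7 = 1.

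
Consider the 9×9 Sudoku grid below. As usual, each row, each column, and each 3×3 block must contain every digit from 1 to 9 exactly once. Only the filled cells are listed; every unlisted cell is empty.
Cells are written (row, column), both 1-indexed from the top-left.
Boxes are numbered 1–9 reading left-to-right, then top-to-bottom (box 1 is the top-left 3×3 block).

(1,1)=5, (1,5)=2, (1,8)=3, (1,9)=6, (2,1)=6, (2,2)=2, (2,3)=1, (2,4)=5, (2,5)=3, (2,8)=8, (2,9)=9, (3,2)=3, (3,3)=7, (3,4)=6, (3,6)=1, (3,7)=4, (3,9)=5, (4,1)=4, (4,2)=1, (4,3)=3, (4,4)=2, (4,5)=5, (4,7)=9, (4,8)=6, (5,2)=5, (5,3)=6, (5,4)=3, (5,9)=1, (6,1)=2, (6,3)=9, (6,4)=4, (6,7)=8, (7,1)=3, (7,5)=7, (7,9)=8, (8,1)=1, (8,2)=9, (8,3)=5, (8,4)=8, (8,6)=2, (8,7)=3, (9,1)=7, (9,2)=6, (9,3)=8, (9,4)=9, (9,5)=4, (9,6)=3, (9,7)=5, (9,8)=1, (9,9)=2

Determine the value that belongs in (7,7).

6

Row 7 already contains {3, 7, 8}.
Column 7 already contains {3, 4, 5, 8, 9}.
Its 3×3 block (box 9) already contains {1, 2, 3, 5, 8}.
The only value from 1–9 not eliminated is 6, so (7,7) = 6.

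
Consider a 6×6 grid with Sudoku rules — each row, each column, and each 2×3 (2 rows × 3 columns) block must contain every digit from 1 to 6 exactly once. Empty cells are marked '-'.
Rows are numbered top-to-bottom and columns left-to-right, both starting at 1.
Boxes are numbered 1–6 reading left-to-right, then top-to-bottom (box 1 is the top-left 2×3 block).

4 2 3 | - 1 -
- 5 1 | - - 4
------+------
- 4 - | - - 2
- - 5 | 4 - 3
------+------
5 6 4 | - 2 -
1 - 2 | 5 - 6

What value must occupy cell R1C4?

Row 1 already contains {1, 2, 3, 4}.
Column 4 already contains {4, 5}.
Its 2×3 block (box 2) already contains {1, 4}.
The only value from 1–6 not eliminated is 6, so R1C4 = 6.

6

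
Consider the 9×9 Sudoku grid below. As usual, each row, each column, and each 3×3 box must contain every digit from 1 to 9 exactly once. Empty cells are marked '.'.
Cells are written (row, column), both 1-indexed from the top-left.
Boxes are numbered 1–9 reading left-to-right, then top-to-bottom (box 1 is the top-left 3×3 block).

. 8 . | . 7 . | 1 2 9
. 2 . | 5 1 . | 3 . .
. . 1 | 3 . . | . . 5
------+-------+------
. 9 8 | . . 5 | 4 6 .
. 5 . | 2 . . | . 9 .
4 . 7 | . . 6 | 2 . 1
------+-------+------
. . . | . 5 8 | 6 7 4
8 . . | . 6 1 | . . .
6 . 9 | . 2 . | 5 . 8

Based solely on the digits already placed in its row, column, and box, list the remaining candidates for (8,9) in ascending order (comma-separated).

Row 8 already contains {1, 6, 8}.
Column 9 already contains {1, 4, 5, 8, 9}.
Its 3×3 block (box 9) already contains {4, 5, 6, 7, 8}.
Removing those from 1–9 leaves {2, 3} as the candidates for (8,9).

2,3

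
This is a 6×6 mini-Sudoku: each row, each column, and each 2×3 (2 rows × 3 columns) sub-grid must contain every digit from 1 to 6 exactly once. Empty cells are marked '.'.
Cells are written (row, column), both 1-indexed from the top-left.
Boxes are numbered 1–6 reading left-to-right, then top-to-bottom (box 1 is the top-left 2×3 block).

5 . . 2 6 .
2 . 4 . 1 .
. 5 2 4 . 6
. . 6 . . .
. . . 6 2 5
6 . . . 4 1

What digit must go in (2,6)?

3

Row 2 already contains {1, 2, 4}.
Column 6 already contains {1, 5, 6}.
Its 2×3 block (box 2) already contains {1, 2, 6}.
The only value from 1–6 not eliminated is 3, so (2,6) = 3.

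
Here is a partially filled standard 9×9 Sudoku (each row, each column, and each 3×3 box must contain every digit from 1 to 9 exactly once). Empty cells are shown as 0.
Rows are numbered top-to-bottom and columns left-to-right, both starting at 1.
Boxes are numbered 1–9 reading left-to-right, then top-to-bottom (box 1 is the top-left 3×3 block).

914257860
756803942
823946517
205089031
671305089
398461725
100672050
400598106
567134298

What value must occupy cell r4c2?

4

Row 4 already contains {1, 2, 3, 5, 8, 9}.
Column 2 already contains {1, 2, 5, 6, 7, 9}.
Its 3×3 block (box 4) already contains {1, 2, 3, 5, 6, 7, 8, 9}.
The only value from 1–9 not eliminated is 4, so r4c2 = 4.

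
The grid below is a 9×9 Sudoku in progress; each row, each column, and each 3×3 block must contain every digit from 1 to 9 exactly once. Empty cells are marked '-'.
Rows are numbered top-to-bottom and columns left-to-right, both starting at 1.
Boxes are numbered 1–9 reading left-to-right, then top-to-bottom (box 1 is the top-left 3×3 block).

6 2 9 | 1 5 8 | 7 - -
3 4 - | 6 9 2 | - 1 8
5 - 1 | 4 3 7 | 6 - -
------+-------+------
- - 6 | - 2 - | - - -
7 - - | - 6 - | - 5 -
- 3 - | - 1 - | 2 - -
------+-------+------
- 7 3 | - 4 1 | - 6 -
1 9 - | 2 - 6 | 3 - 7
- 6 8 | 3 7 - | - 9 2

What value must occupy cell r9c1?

4

Row 9 already contains {2, 3, 6, 7, 8, 9}.
Column 1 already contains {1, 3, 5, 6, 7}.
Its 3×3 block (box 7) already contains {1, 3, 6, 7, 8, 9}.
The only value from 1–9 not eliminated is 4, so r9c1 = 4.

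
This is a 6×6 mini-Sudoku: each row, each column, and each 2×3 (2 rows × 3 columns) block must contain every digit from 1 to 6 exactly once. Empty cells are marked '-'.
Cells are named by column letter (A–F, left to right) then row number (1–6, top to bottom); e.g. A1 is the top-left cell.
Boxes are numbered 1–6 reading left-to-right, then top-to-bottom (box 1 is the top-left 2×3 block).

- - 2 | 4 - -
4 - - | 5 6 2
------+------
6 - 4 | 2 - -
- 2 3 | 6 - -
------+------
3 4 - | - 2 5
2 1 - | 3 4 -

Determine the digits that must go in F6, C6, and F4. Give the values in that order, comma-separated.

6,5,4

For F6:
  Row 6 already contains {1, 2, 3, 4}.
  Column F already contains {2, 5}.
  Its 2×3 block (box 6) already contains {2, 3, 4, 5}.
  The only value from 1–6 not eliminated is 6, so F6 = 6.
For C6:
  Consider where 5 can go in row 6.
  F6 is out (column F already has a 5).
  So the only cell in row 6 that can hold 5 is C6.
  So C6 = 5.
For F4:
  Consider where 4 can go in column F.
  F1 is out (row 1 already has a 4).
  F3 is out (row 3 already has a 4).
  F6 is out (row 6 already has a 4).
  So the only cell in column F that can hold 4 is F4.
  So F4 = 4.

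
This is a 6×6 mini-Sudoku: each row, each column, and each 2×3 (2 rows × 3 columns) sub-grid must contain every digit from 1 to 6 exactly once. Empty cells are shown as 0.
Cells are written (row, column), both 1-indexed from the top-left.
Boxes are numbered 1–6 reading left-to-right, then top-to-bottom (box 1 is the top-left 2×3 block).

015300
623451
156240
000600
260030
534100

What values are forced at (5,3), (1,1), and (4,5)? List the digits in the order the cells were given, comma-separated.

1,4,1

For (5,3):
  Row 5 already contains {2, 3, 6}.
  Column 3 already contains {3, 4, 5, 6}.
  Its 2×3 block (box 5) already contains {2, 3, 4, 5, 6}.
  The only value from 1–6 not eliminated is 1, so (5,3) = 1.
For (1,1):
  Row 1 already contains {1, 3, 5}.
  Column 1 already contains {1, 2, 5, 6}.
  Its 2×3 block (box 1) already contains {1, 2, 3, 5, 6}.
  The only value from 1–6 not eliminated is 4, so (1,1) = 4.
For (4,5):
  Row 4 already contains {6}.
  Column 5 already contains {3, 4, 5}.
  Its 2×3 block (box 4) already contains {2, 4, 6}.
  The only value from 1–6 not eliminated is 1, so (4,5) = 1.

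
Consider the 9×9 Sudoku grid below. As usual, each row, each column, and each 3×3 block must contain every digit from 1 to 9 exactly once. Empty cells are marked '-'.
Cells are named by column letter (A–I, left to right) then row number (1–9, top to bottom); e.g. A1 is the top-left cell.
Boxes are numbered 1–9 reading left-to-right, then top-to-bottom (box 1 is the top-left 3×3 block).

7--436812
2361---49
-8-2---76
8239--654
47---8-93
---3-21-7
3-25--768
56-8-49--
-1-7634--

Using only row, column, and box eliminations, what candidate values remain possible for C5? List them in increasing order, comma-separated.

Row 5 already contains {3, 4, 7, 8, 9}.
Column C already contains {2, 3, 6}.
Its 3×3 block (box 4) already contains {2, 3, 4, 7, 8}.
Removing those from 1–9 leaves {1, 5} as the candidates for C5.

1,5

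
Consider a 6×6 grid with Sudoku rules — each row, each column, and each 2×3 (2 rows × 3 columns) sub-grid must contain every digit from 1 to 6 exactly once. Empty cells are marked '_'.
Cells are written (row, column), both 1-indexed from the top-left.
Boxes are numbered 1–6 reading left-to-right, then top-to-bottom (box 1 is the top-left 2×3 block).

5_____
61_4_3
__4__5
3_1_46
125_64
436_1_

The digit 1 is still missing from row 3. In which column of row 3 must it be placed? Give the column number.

Consider where 1 can go in row 3.
(3,1) is out (column 1 already has a 1).
(3,2) is out (column 2 already has a 1).
(3,5) is out (column 5 already has a 1).
So the only cell in row 3 that can hold 1 is (3,4).
That is column 4.

4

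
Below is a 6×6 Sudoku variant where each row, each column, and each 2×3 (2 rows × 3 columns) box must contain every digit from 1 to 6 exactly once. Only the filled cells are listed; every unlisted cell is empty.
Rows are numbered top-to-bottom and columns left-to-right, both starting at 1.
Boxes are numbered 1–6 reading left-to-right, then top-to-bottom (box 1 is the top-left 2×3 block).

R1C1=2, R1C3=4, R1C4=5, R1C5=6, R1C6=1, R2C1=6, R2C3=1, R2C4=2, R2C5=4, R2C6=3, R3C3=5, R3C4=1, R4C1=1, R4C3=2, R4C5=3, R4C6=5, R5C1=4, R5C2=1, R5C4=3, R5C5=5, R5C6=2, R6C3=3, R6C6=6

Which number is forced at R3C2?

Cell R3C2 itself could take any of {3, 4, 6} by direct elimination.
Consider where 6 can go in row 3.
R3C1 is out (column 1 already has a 6).
R3C5 is out (column 5 already has a 6).
R3C6 is out (column 6 already has a 6).
So the only cell in row 3 that can hold 6 is R3C2.
Therefore R3C2 = 6.

6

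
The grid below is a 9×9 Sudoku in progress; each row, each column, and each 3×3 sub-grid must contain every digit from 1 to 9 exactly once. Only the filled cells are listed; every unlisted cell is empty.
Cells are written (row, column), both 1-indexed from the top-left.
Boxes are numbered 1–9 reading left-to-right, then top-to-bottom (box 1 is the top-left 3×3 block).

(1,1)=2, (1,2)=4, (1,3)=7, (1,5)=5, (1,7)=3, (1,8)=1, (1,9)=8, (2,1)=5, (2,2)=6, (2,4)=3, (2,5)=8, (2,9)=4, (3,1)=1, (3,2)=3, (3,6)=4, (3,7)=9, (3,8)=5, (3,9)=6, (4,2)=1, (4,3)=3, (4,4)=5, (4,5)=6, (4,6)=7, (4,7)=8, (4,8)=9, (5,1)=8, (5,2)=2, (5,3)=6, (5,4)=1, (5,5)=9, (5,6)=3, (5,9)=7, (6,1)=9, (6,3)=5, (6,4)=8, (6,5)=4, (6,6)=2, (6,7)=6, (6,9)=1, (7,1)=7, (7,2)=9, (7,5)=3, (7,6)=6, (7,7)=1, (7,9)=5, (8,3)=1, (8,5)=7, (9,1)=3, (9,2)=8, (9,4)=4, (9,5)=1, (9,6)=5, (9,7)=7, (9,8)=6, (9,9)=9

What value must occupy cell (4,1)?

4

Row 4 already contains {1, 3, 5, 6, 7, 8, 9}.
Column 1 already contains {1, 2, 3, 5, 7, 8, 9}.
Its 3×3 block (box 4) already contains {1, 2, 3, 5, 6, 8, 9}.
The only value from 1–9 not eliminated is 4, so (4,1) = 4.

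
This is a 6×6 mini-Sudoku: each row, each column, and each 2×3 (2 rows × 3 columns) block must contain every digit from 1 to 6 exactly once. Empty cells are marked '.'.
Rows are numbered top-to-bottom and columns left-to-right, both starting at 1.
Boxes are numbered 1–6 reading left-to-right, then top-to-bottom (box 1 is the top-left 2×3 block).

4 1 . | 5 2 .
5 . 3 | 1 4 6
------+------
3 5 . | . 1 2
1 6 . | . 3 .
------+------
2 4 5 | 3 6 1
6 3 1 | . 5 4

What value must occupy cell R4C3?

Cell R4C3 itself could take any of {2, 4} by direct elimination.
Consider where 2 can go in column 3.
R1C3 is out (row 1 already has a 2).
R3C3 is out (row 3 already has a 2).
So the only cell in column 3 that can hold 2 is R4C3.
Therefore R4C3 = 2.

2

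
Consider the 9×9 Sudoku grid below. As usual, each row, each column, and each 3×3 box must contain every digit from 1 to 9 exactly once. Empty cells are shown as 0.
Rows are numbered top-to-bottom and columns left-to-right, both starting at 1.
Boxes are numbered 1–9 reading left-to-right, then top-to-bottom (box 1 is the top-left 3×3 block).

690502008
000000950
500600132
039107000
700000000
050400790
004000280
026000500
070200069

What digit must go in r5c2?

6

Cell r5c2 itself could take any of {1, 4, 6, 8} by direct elimination.
Consider where 6 can go in column 2.
r2c2 is out (box 1 already has a 6).
r3c2 is out (row 3 already has a 6).
r7c2 is out (box 7 already has a 6).
So the only cell in column 2 that can hold 6 is r5c2.
Therefore r5c2 = 6.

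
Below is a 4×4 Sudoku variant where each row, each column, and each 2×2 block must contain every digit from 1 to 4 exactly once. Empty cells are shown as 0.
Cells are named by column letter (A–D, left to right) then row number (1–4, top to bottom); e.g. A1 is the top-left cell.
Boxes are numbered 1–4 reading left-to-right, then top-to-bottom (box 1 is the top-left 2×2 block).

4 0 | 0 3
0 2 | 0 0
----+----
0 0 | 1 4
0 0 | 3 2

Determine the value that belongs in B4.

4

Cell B4 itself could take any of {1, 4} by direct elimination.
Consider where 4 can go in row 4.
A4 is out (column A already has a 4).
So the only cell in row 4 that can hold 4 is B4.
Therefore B4 = 4.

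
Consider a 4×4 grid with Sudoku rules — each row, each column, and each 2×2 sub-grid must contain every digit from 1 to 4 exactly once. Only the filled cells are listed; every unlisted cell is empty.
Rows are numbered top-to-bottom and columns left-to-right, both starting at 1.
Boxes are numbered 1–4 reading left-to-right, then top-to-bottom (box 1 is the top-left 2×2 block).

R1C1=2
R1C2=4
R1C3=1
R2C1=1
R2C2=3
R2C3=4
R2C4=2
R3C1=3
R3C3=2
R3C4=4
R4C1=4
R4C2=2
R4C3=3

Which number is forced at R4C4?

Row 4 already contains {2, 3, 4}.
Column 4 already contains {2, 4}.
Its 2×2 block (box 4) already contains {2, 3, 4}.
The only value from 1–4 not eliminated is 1, so R4C4 = 1.

1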